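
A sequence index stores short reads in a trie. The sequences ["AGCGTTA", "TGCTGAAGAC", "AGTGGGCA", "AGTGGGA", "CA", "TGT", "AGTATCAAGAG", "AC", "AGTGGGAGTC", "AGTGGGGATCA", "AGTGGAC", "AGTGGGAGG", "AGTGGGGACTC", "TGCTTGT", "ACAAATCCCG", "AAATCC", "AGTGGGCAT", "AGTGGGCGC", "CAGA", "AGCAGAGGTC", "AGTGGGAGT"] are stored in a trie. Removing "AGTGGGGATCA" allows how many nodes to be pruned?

3

After clearing the end-marker at "AGTGGGGATCA", prune upward until reaching a node still needed by another word.
The suffix "TCA" (3 nodes) is used only by "AGTGGGGATCA"; the node for "AGTGGGGA" still has the child "C", so pruning stops there.
Nodes removed: 3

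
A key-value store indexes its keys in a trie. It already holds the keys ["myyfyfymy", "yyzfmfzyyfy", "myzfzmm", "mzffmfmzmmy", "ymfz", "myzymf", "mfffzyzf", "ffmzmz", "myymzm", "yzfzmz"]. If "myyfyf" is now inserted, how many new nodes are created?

0

"myyfyf" is already a full path in the trie; only an end-marker is added.
No new nodes are needed: 0.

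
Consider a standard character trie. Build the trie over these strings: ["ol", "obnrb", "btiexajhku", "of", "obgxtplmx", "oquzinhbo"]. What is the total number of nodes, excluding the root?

For each word, the new-node count is its length minus the longest prefix already in the trie:
  "ol" → 2 new (o, l)
  "obnrb" → prefix "o" already present; 4 new (b, n, r, b)
  "btiexajhku" → 10 new (b, t, i, e, x, a, j, h, k, u)
  "of" → prefix "o" already present; 1 new (f)
  "obgxtplmx" → prefix "ob" already present; 7 new (g, x, t, p, l, m, x)
  "oquzinhbo" → prefix "o" already present; 8 new (q, u, z, i, n, h, b, o)
Total nodes = 2 + 4 + 10 + 1 + 7 + 8 = 32

32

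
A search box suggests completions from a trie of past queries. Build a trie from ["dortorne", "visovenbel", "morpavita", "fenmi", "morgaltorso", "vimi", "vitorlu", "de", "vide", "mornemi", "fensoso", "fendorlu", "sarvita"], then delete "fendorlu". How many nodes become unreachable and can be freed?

A node on "fendorlu"'s path can go only if nothing else ends at it or branches off below it.
The suffix "dorlu" (5 nodes) is used only by "fendorlu"; the node for "fen" still has the child "m", so pruning stops there.
Nodes removed: 5

5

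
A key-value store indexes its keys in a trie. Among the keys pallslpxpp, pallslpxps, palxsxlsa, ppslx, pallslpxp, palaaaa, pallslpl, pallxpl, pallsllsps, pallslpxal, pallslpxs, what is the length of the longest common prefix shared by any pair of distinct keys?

The deepest shared node is where two words last agree before diverging.
e.g. "pallslpxp" and "pallslpxpp" share the prefix "pallslpxp" of length 9; no pair shares a longer one.
Longest shared-prefix length: 9

9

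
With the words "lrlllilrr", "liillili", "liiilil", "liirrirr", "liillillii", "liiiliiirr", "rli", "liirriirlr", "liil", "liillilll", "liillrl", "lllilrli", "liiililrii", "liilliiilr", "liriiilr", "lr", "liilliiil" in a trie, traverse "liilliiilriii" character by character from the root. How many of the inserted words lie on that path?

Walk "liilliiilriii" from the root; an end-of-word marker is hit whenever a stored word is a prefix of "liilliiilriii".
Prefixes of the query that are stored words: "liil", "liilliiil", "liilliiilr"
Count: 3

3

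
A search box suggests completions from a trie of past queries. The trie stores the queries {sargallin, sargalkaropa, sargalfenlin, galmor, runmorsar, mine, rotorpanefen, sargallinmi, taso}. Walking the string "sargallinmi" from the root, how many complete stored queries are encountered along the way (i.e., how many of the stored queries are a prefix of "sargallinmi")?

2

Traverse "sargallinmi" character by character; count nodes along the way that are marked as word ends.
Prefixes of the query that are stored words: "sargallin", "sargallinmi"
Count: 2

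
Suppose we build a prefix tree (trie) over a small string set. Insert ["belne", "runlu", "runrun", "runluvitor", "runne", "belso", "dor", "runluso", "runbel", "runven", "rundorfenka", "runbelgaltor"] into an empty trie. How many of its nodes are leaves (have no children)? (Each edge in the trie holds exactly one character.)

10

A leaf is a node with no children — equivalently, the end of a word that is not a proper prefix of any other stored word.
Those words: "belne", "belso", "dor", "runbelgaltor", "rundorfenka", "runluso", "runluvitor", "runne", "runrun", "runven"
Leaf count: 10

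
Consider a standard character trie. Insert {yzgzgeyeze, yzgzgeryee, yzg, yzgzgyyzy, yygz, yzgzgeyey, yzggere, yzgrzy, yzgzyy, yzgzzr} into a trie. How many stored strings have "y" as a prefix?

Walk to "y"; the words in its subtree are exactly those with that prefix.
Words under "y": yygz, yzg, yzggere, yzgrzy, yzgzgeryee, yzgzgeyey, yzgzgeyeze, yzgzgyyzy, yzgzyy, yzgzzr
Count: 10

10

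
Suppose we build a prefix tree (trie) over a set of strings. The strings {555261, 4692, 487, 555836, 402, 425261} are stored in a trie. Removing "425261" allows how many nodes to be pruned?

5

A node on "425261"'s path can go only if nothing else ends at it or branches off below it.
The suffix "25261" (5 nodes) is used only by "425261"; the node for "4" still has the child "6", so pruning stops there.
Nodes removed: 5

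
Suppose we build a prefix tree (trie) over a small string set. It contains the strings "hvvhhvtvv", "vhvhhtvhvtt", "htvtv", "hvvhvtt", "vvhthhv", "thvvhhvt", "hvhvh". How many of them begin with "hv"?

3

Walk to "hv"; the words in its subtree are exactly those with that prefix.
Matches: "hvhvh", "hvvhhvtvv", "hvvhvtt"
Count: 3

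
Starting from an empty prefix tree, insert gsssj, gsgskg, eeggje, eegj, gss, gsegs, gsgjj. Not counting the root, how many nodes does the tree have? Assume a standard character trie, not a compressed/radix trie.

21

Count nodes per top-level branch (shared prefixes stored once):
  'e'-branch (eeggje, eegj): 7 nodes
  'g'-branch (gsegs, gsgjj, gsgskg, gss, gsssj): 14 nodes
Sum: 21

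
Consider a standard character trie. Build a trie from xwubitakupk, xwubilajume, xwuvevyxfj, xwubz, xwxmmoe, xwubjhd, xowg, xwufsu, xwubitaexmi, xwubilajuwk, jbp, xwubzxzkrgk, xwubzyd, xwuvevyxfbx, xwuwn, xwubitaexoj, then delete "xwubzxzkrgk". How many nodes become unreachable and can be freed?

6

A node on "xwubzxzkrgk"'s path can go only if nothing else ends at it or branches off below it.
The suffix "xzkrgk" (6 nodes) is used only by "xwubzxzkrgk"; the node for "xwubz" still has the child "y", so pruning stops there.
Nodes removed: 6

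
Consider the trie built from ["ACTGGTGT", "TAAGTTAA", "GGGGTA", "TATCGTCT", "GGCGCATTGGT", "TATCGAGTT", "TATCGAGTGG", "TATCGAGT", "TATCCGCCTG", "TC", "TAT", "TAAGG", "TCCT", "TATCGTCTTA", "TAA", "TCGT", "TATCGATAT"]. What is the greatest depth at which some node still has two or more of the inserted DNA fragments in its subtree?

8

Equivalently: take the maximum, over all pairs, of their longest common prefix length.
"TATCGAGT" and "TATCGAGTGG" agree on "TATCGAGT" (8 characters) before diverging; nothing deeper is shared.
Longest shared-prefix length: 8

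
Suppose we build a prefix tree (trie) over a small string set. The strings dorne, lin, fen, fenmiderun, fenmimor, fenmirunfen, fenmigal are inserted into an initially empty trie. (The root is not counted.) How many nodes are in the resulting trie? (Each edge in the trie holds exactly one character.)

For each word, the new-node count is its length minus the longest prefix already in the trie:
  "dorne" → 5 new (d, o, r, n, e)
  "lin" → 3 new (l, i, n)
  "fen" → 3 new (f, e, n)
  "fenmiderun" → prefix "fen" already present; 7 new (m, i, d, e, r, u, n)
  "fenmimor" → prefix "fenmi" already present; 3 new (m, o, r)
  "fenmirunfen" → prefix "fenmi" already present; 6 new (r, u, n, f, e, n)
  "fenmigal" → prefix "fenmi" already present; 3 new (g, a, l)
Total nodes = 5 + 3 + 3 + 7 + 3 + 6 + 3 = 30

30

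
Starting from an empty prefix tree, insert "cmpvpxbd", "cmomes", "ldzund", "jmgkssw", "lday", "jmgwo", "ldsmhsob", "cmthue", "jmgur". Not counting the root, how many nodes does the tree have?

41

For each word, the new-node count is its length minus the longest prefix already in the trie:
  "cmpvpxbd" → 8 new (c, m, p, v, p, x, b, d)
  "cmomes" → prefix "cm" already present; 4 new (o, m, e, s)
  "ldzund" → 6 new (l, d, z, u, n, d)
  "jmgkssw" → 7 new (j, m, g, k, s, s, w)
  "lday" → prefix "ld" already present; 2 new (a, y)
  "jmgwo" → prefix "jmg" already present; 2 new (w, o)
  "ldsmhsob" → prefix "ld" already present; 6 new (s, m, h, s, o, b)
  "cmthue" → prefix "cm" already present; 4 new (t, h, u, e)
  "jmgur" → prefix "jmg" already present; 2 new (u, r)
Total nodes = 8 + 4 + 6 + 7 + 2 + 2 + 6 + 4 + 2 = 41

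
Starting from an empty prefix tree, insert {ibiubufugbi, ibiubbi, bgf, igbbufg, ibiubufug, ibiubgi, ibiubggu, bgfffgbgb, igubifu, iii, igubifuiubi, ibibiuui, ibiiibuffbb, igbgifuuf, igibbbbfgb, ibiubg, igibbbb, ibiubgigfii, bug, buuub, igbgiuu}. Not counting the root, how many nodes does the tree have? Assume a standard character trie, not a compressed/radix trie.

For each word, the new-node count is its length minus the longest prefix already in the trie:
  "ibiubufugbi" → 11 new (i, b, i, u, b, u, f, u, g, b, i)
  "ibiubbi" → prefix "ibiub" already present; 2 new (b, i)
  "bgf" → 3 new (b, g, f)
  "igbbufg" → prefix "i" already present; 6 new (g, b, b, u, f, g)
  "ibiubufug" → prefix "ibiubufug" already present; 0 new (none)
  "ibiubgi" → prefix "ibiub" already present; 2 new (g, i)
  "ibiubggu" → prefix "ibiubg" already present; 2 new (g, u)
  "bgfffgbgb" → prefix "bgf" already present; 6 new (f, f, g, b, g, b)
  "igubifu" → prefix "ig" already present; 5 new (u, b, i, f, u)
  "iii" → prefix "i" already present; 2 new (i, i)
  "igubifuiubi" → prefix "igubifu" already present; 4 new (i, u, b, i)
  "ibibiuui" → prefix "ibi" already present; 5 new (b, i, u, u, i)
  "ibiiibuffbb" → prefix "ibi" already present; 8 new (i, i, b, u, f, f, b, b)
  "igbgifuuf" → prefix "igb" already present; 6 new (g, i, f, u, u, f)
  "igibbbbfgb" → prefix "ig" already present; 8 new (i, b, b, b, b, f, g, b)
  "ibiubg" → prefix "ibiubg" already present; 0 new (none)
  "igibbbb" → prefix "igibbbb" already present; 0 new (none)
  "ibiubgigfii" → prefix "ibiubgi" already present; 4 new (g, f, i, i)
  "bug" → prefix "b" already present; 2 new (u, g)
  "buuub" → prefix "bu" already present; 3 new (u, u, b)
  "igbgiuu" → prefix "igbgi" already present; 2 new (u, u)
Total nodes = 11 + 2 + 3 + 6 + 0 + 2 + 2 + 6 + 5 + 2 + 4 + 5 + 8 + 6 + 8 + 0 + 0 + 4 + 2 + 3 + 2 = 81

81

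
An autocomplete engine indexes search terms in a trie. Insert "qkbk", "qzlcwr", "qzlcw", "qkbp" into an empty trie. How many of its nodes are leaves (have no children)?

3

A leaf is a node with no children — equivalently, the end of a word that is not a proper prefix of any other stored word.
Those words: "qkbk", "qkbp", "qzlcwr"
Leaf count: 3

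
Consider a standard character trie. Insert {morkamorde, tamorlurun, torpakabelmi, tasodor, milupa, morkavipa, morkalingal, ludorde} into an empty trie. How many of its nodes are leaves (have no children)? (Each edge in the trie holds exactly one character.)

8

A leaf is a node with no children — equivalently, the end of a word that is not a proper prefix of any other stored word.
Those words: "ludorde", "milupa", "morkalingal", "morkamorde", "morkavipa", "tamorlurun", "tasodor", "torpakabelmi"
Leaf count: 8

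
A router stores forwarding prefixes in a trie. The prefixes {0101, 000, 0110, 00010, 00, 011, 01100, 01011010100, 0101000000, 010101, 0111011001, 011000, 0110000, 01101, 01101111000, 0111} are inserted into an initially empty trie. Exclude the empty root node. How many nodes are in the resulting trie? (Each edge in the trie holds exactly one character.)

41

Count nodes per top-level branch (shared prefixes stored once):
  '0'-branch (00, 000, 00010, 0101, 0101000000, 010101, 01011010100, 011, 0110, 01100, 011000, 0110000, 01101, 01101111000, 0111, 0111011001): 41 nodes
Sum: 41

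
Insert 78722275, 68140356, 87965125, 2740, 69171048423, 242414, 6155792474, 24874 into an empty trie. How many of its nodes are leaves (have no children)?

8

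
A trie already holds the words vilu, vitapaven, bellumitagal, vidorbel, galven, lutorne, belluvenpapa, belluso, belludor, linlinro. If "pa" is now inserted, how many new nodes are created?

2

Nothing in the trie begins with "p"; the whole of "pa" is new.
2 − 0 = 2 new nodes.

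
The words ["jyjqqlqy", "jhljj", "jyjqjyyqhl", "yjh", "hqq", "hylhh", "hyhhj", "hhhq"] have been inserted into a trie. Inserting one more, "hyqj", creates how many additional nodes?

2

"hy" is already a path in the trie; the remaining "qj" must be added.
New nodes needed: |"hyqj"| − 2 = 4 − 2 = 2.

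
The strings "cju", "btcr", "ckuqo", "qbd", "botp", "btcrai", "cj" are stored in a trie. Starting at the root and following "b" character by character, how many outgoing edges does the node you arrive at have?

2

The children of the "b" node are the distinct next characters among strings starting with "b".
Distinct next characters after "b": o, t.
That node has 2 child edges.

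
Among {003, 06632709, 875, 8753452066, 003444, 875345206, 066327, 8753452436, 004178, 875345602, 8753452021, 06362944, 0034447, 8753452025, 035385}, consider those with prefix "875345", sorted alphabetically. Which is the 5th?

Filter for "875345…" and sort: "8753452021", "8753452025", "875345206", "8753452066", "8753452436", "875345602"
Position 5: 8753452436

8753452436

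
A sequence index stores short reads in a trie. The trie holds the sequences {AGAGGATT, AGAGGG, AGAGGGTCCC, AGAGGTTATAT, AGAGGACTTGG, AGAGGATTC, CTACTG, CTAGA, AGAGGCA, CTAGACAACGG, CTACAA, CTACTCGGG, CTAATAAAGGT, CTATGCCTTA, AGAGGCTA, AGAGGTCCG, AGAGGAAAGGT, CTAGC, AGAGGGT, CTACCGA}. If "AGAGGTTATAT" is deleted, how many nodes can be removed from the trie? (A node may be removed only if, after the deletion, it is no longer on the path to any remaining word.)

A node on "AGAGGTTATAT"'s path can go only if nothing else ends at it or branches off below it.
The suffix "TATAT" (5 nodes) is used only by "AGAGGTTATAT"; the node for "AGAGGT" still has the child "C", so pruning stops there.
Nodes removed: 5

5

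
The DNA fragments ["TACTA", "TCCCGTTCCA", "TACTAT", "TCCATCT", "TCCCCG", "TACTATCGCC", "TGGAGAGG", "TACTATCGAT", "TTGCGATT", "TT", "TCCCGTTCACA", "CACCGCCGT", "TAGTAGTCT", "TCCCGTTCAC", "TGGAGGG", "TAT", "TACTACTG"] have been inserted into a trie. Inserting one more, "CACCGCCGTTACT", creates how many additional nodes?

Walking "CACCGCCGTTACT" from the root, the first 9 characters ("CACCGCCGT") follow existing edges; "T" is the first miss.
New nodes needed: |"CACCGCCGTTACT"| − 9 = 13 − 9 = 4.

4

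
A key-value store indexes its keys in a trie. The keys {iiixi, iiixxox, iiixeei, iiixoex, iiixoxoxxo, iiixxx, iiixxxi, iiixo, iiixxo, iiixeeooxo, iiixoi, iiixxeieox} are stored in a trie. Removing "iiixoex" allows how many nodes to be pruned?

After clearing the end-marker at "iiixoex", prune upward until reaching a node still needed by another word.
The suffix "ex" (2 nodes) is used only by "iiixoex"; the node for "iiixo" still has the child "x", so pruning stops there.
Nodes removed: 2

2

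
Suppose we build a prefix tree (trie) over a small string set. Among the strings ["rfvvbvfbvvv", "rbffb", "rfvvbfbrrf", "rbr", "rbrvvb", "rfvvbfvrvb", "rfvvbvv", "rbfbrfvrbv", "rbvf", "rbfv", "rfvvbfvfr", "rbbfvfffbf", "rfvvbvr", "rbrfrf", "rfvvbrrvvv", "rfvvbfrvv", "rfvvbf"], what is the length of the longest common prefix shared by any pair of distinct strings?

7

Look for the deepest trie node that still has at least two words in its subtree.
e.g. "rfvvbfvfr" and "rfvvbfvrvb" share the prefix "rfvvbfv" of length 7; no pair shares a longer one.
Longest shared-prefix length: 7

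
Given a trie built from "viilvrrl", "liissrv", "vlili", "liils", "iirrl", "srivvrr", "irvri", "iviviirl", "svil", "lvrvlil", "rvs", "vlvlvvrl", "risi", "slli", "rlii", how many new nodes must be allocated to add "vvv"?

2

"v" is already a path in the trie; the remaining "vv" must be added.
Each of the 2 remaining characters creates one node.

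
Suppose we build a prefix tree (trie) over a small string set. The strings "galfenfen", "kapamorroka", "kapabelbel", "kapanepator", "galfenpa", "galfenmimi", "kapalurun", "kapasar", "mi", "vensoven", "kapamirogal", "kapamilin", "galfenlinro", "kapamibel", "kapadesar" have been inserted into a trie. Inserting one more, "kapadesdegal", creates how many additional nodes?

5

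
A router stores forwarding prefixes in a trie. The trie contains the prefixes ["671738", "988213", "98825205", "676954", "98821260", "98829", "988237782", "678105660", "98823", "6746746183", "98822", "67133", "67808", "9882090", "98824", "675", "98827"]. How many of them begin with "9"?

10

Filter for entries beginning with "9":
Words under "9": 9882090, 98821260, 988213, 98822, 98823, 988237782, 98824, 98825205, 98827, 98829
Count: 10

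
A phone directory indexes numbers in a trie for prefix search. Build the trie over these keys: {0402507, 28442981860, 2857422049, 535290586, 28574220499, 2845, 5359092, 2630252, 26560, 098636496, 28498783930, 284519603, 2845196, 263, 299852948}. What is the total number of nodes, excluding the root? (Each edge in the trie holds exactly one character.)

Insert word by word; a character creates a node only if that edge doesn't already exist:
  "0402507" → 7 new (0, 4, 0, 2, 5, 0, 7)
  "28442981860" → 11 new (2, 8, 4, 4, 2, 9, 8, 1, 8, 6, 0)
  "2857422049" → prefix "28" already present; 8 new (5, 7, 4, 2, 2, 0, 4, 9)
  "535290586" → 9 new (5, 3, 5, 2, 9, 0, 5, 8, 6)
  "28574220499" → prefix "2857422049" already present; 1 new (9)
  "2845" → prefix "284" already present; 1 new (5)
  "5359092" → prefix "535" already present; 4 new (9, 0, 9, 2)
  "2630252" → prefix "2" already present; 6 new (6, 3, 0, 2, 5, 2)
  "26560" → prefix "26" already present; 3 new (5, 6, 0)
  "098636496" → prefix "0" already present; 8 new (9, 8, 6, 3, 6, 4, 9, 6)
  "28498783930" → prefix "284" already present; 8 new (9, 8, 7, 8, 3, 9, 3, 0)
  "284519603" → prefix "2845" already present; 5 new (1, 9, 6, 0, 3)
  "2845196" → prefix "2845196" already present; 0 new (none)
  "263" → prefix "263" already present; 0 new (none)
  "299852948" → prefix "2" already present; 8 new (9, 9, 8, 5, 2, 9, 4, 8)
Total nodes = 7 + 11 + 8 + 9 + 1 + 1 + 4 + 6 + 3 + 8 + 8 + 5 + 0 + 0 + 8 = 79

79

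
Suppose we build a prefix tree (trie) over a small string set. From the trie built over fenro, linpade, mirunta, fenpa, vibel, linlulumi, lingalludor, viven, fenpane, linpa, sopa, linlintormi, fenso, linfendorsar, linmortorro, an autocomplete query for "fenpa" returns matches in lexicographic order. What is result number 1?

fenpa

Words with prefix "fenpa", in lexicographic order: "fenpa", "fenpane"
The 1st is fenpa.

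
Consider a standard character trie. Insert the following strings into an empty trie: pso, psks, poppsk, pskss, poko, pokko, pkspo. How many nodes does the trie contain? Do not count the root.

For each word, the new-node count is its length minus the longest prefix already in the trie:
  "pso" → 3 new (p, s, o)
  "psks" → prefix "ps" already present; 2 new (k, s)
  "poppsk" → prefix "p" already present; 5 new (o, p, p, s, k)
  "pskss" → prefix "psks" already present; 1 new (s)
  "poko" → prefix "po" already present; 2 new (k, o)
  "pokko" → prefix "pok" already present; 2 new (k, o)
  "pkspo" → prefix "p" already present; 4 new (k, s, p, o)
Total nodes = 3 + 2 + 5 + 1 + 2 + 2 + 4 = 19

19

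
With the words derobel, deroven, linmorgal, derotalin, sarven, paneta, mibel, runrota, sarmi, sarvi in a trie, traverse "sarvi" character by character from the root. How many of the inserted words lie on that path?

1

Traverse "sarvi" character by character; count nodes along the way that are marked as word ends.
Prefixes of the query that are stored words: "sarvi"
Count: 1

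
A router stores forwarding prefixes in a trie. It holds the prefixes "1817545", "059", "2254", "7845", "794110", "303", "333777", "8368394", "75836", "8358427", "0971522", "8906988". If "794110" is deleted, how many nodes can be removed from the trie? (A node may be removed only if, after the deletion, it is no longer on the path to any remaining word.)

After clearing the end-marker at "794110", prune upward until reaching a node still needed by another word.
The suffix "94110" (5 nodes) is used only by "794110"; the node for "7" still has the child "8", so pruning stops there.
Nodes removed: 5

5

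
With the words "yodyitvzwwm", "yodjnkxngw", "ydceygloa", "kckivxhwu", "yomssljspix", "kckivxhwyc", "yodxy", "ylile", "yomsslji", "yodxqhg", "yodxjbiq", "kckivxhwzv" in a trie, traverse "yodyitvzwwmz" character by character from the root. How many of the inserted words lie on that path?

1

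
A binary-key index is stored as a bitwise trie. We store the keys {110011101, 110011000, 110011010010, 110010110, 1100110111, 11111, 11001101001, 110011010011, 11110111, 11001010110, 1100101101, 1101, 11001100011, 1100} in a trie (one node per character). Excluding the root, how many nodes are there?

39

Trie structure (* marks end of a word):
(root)
└─ 1
   └─ 1
      ├─ 0
      │  ├─ 0 *
      │  │  └─ 1
      │  │     ├─ 0
      │  │     │  └─ 1
      │  │     │     ├─ 0
      │  │     │     │  └─ 1
      │  │     │     │     └─ 1
      │  │     │     │        └─ 0 *
      │  │     │     └─ 1
      │  │     │        └─ 0 *
      │  │     │           └─ 1 *
      │  │     └─ 1
      │  │        ├─ 0
      │  │        │  ├─ 0
      │  │        │  │  └─ 0 *
      │  │        │  │     └─ 1
      │  │        │  │        └─ 1 *
      │  │        │  └─ 1
      │  │        │     ├─ 0
      │  │        │     │  └─ 0
      │  │        │     │     └─ 1 *
      │  │        │     │        ├─ 0 *
      │  │        │     │        └─ 1 *
      │  │        │     └─ 1
      │  │        │        └─ 1 *
      │  │        └─ 1
      │  │           └─ 0
      │  │              └─ 1 *
      │  └─ 1 *
      └─ 1
         └─ 1
            ├─ 0
            │  └─ 1
            │     └─ 1
            │        └─ 1 *
            └─ 1 *
Counting every labelled node above: 39.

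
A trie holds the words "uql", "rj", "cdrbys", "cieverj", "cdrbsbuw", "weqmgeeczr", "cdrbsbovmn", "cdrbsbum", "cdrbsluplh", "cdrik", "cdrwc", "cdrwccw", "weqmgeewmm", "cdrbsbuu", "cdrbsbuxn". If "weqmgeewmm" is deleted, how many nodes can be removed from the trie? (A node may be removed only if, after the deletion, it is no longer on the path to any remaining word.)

3

A node on "weqmgeewmm"'s path can go only if nothing else ends at it or branches off below it.
The suffix "wmm" (3 nodes) is used only by "weqmgeewmm"; the node for "weqmgee" still has the child "c", so pruning stops there.
Nodes removed: 3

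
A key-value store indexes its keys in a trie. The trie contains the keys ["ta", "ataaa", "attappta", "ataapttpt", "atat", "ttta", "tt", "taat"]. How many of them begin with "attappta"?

1

Filter for entries beginning with "attappta":
Matches: "attappta"
Count: 1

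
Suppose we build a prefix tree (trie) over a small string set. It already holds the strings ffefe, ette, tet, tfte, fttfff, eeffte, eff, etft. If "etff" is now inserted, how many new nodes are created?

1

"etf" is already a path in the trie; the remaining "f" must be added.
New nodes needed: |"etff"| − 3 = 4 − 3 = 1.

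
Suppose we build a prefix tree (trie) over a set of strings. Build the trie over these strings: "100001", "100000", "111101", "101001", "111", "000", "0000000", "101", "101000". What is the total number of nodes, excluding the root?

For each word, the new-node count is its length minus the longest prefix already in the trie:
  "100001" → 6 new (1, 0, 0, 0, 0, 1)
  "100000" → prefix "10000" already present; 1 new (0)
  "111101" → prefix "1" already present; 5 new (1, 1, 1, 0, 1)
  "101001" → prefix "10" already present; 4 new (1, 0, 0, 1)
  "111" → prefix "111" already present; 0 new (none)
  "000" → 3 new (0, 0, 0)
  "0000000" → prefix "000" already present; 4 new (0, 0, 0, 0)
  "101" → prefix "101" already present; 0 new (none)
  "101000" → prefix "10100" already present; 1 new (0)
Total nodes = 6 + 1 + 5 + 4 + 0 + 3 + 4 + 0 + 1 = 24

24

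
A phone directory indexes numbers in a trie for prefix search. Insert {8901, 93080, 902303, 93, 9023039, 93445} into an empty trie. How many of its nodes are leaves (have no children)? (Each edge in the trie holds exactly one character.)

Leaves are exactly the stored words that no other stored word extends.
Those words: "8901", "9023039", "93080", "93445"
Leaf count: 4

4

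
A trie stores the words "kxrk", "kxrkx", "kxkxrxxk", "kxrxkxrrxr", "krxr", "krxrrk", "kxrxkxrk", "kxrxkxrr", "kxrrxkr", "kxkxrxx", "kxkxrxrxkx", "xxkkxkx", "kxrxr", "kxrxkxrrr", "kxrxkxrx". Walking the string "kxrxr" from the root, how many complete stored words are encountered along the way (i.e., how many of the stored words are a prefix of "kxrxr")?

Check each prefix of "kxrxr" against the stored set — each match is an end-marker on the path.
Prefixes of the query that are stored words: "kxrxr"
Count: 1

1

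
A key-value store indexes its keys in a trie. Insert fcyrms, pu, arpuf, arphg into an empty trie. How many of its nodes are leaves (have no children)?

Leaves are exactly the stored words that no other stored word extends.
Those words: "arphg", "arpuf", "fcyrms", "pu"
Leaf count: 4

4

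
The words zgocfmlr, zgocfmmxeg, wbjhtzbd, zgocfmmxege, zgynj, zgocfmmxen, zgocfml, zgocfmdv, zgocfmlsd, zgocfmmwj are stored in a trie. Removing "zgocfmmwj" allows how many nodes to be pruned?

2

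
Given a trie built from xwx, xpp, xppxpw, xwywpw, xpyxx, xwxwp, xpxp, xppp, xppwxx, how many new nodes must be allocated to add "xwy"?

Every character of "xwy" already lies on an existing path (it is a prefix of some stored word).
No new nodes are needed: 0.

0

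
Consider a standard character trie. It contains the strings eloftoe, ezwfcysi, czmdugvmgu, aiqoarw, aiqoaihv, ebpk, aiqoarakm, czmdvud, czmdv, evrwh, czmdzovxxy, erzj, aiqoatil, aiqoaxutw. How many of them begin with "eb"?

1

Walk to "eb"; the words in its subtree are exactly those with that prefix.
Words under "eb": ebpk
Count: 1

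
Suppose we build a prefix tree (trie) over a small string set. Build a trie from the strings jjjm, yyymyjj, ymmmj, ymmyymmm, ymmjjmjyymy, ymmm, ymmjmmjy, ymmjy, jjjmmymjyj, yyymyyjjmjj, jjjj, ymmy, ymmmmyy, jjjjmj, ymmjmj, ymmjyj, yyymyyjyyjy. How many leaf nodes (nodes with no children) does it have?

A leaf is a node with no children — equivalently, the end of a word that is not a proper prefix of any other stored word.
Those words: "jjjjmj", "jjjmmymjyj", "ymmjjmjyymy", "ymmjmj", "ymmjmmjy", "ymmjyj", "ymmmj", "ymmmmyy", "ymmyymmm", "yyymyjj", "yyymyyjjmjj", "yyymyyjyyjy"
Leaf count: 12

12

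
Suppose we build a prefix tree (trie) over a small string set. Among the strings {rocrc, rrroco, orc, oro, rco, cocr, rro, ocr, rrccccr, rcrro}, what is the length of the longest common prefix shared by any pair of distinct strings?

2

Look for the deepest trie node that still has at least two words in its subtree.
e.g. "orc" and "oro" share the prefix "or" of length 2; no pair shares a longer one.
Longest shared-prefix length: 2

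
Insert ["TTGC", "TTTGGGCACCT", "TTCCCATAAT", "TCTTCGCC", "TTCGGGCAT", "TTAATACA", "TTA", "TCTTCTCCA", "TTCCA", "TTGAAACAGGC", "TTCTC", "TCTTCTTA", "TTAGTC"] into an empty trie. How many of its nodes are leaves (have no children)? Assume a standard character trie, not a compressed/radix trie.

Leaves are exactly the stored words that no other stored word extends.
Those words: "TCTTCGCC", "TCTTCTCCA", "TCTTCTTA", "TTAATACA", "TTAGTC", "TTCCA", "TTCCCATAAT", "TTCGGGCAT", "TTCTC", "TTGAAACAGGC", "TTGC", "TTTGGGCACCT"
Leaf count: 12

12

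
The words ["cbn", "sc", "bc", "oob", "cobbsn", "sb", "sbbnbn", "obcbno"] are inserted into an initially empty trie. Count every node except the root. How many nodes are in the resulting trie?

25

Count nodes per top-level branch (shared prefixes stored once):
  'b'-branch (bc): 2 nodes
  'c'-branch (cbn, cobbsn): 8 nodes
  'o'-branch (obcbno, oob): 8 nodes
  's'-branch (sb, sbbnbn, sc): 7 nodes
Sum: 25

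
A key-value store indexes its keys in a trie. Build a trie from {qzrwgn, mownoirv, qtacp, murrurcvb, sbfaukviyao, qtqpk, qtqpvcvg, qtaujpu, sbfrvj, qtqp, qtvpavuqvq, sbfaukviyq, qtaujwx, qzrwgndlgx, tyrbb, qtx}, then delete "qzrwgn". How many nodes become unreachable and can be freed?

Walk "qzrwgn" from the leaf back toward the root, removing each node that no remaining word uses.
Every node on "qzrwgn" is still needed (e.g. by "qzrwgndlgx"), so nothing is freed.
Nodes removed: 0

0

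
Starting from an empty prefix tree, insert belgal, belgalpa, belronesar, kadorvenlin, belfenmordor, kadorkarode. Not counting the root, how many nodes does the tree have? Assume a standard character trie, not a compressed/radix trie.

Insert word by word; a character creates a node only if that edge doesn't already exist:
  "belgal" → 6 new (b, e, l, g, a, l)
  "belgalpa" → prefix "belgal" already present; 2 new (p, a)
  "belronesar" → prefix "bel" already present; 7 new (r, o, n, e, s, a, r)
  "kadorvenlin" → 11 new (k, a, d, o, r, v, e, n, l, i, n)
  "belfenmordor" → prefix "bel" already present; 9 new (f, e, n, m, o, r, d, o, r)
  "kadorkarode" → prefix "kador" already present; 6 new (k, a, r, o, d, e)
Total nodes = 6 + 2 + 7 + 11 + 9 + 6 = 41

41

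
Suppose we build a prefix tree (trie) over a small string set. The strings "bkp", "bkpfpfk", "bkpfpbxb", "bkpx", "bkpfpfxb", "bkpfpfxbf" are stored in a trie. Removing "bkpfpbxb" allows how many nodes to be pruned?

3

Walk "bkpfpbxb" from the leaf back toward the root, removing each node that no remaining word uses.
The suffix "bxb" (3 nodes) is used only by "bkpfpbxb"; the node for "bkpfp" still has the child "f", so pruning stops there.
Nodes removed: 3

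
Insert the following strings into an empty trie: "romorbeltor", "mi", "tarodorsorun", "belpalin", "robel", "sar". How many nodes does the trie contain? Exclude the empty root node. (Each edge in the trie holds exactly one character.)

39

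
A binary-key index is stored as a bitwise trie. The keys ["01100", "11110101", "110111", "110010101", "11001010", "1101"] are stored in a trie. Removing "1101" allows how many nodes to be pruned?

Walk "1101" from the leaf back toward the root, removing each node that no remaining word uses.
Every node on "1101" is still needed (e.g. by "110111"), so nothing is freed.
Nodes removed: 0

0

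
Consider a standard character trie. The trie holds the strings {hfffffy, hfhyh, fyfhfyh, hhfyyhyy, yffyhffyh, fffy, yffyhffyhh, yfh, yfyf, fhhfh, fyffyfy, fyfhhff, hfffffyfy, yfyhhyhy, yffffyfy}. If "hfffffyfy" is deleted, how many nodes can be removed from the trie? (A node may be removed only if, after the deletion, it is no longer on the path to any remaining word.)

2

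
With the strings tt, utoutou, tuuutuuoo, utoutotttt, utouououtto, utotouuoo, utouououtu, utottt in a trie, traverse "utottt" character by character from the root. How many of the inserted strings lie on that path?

Traverse "utottt" character by character; count nodes along the way that are marked as word ends.
Prefixes of the query that are stored words: "utottt"
Count: 1

1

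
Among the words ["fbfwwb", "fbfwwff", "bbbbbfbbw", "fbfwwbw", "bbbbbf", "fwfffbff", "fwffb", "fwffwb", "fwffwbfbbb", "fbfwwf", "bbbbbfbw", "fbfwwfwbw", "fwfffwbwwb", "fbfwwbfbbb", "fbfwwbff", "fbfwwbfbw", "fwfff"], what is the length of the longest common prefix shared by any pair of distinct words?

Equivalently: take the maximum, over all pairs, of their longest common prefix length.
"fbfwwbfbbb" and "fbfwwbfbw" agree on "fbfwwbfb" (8 characters) before diverging; nothing deeper is shared.
Longest shared-prefix length: 8

8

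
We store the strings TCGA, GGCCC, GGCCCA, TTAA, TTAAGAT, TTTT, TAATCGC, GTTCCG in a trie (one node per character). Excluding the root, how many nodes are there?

Trace insertions, counting only characters that open a new branch:
  "TCGA" → 4 new (T, C, G, A)
  "GGCCC" → 5 new (G, G, C, C, C)
  "GGCCCA" → prefix "GGCCC" already present; 1 new (A)
  "TTAA" → prefix "T" already present; 3 new (T, A, A)
  "TTAAGAT" → prefix "TTAA" already present; 3 new (G, A, T)
  "TTTT" → prefix "TT" already present; 2 new (T, T)
  "TAATCGC" → prefix "T" already present; 6 new (A, A, T, C, G, C)
  "GTTCCG" → prefix "G" already present; 5 new (T, T, C, C, G)
Total nodes = 4 + 5 + 1 + 3 + 3 + 2 + 6 + 5 = 29

29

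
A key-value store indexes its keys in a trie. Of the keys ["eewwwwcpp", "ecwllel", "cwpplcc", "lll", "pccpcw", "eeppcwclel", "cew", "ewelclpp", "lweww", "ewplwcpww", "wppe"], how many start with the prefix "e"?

5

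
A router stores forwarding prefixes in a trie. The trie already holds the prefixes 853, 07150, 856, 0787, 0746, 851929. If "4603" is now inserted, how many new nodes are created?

4

"4603" shares no prefix with any stored word, so all 4 characters open new nodes.
4 − 0 = 4 new nodes.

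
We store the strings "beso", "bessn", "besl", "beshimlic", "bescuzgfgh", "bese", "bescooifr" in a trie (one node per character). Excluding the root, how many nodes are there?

Count nodes per top-level branch (shared prefixes stored once):
  'b'-branch (bescooifr, bescuzgfgh, bese, beshimlic, besl, beso, bessn): 26 nodes
Sum: 26

26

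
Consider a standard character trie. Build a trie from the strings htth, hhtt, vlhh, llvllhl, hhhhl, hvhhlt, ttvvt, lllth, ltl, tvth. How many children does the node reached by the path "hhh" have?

1

Follow the path "hhh" to its node, then look at its outgoing edges.
Distinct next characters after "hhh": h.
That node has 1 child edge.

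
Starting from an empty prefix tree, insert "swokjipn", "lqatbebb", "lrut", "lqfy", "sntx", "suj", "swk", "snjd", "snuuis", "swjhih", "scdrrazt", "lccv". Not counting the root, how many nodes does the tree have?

Count nodes per top-level branch (shared prefixes stored once):
  'l'-branch (lccv, lqatbebb, lqfy, lrut): 16 nodes
  's'-branch (scdrrazt, snjd, sntx, snuuis, suj, swjhih, swk, swokjipn): 31 nodes
Sum: 47

47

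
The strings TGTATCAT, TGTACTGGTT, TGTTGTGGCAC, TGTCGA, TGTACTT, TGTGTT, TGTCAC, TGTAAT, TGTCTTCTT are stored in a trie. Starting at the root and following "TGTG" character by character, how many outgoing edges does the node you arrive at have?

1

Walk "TGTG" from the root, arriving at one node.
Distinct next characters after "TGTG": T.
That node has 1 child edge.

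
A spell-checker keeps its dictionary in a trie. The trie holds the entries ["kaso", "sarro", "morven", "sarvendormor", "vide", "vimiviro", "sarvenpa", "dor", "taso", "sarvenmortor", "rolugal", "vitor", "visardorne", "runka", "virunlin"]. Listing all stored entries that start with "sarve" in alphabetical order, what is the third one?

Words with prefix "sarve", in lexicographic order: "sarvendormor", "sarvenmortor", "sarvenpa"
Position 3: sarvenpa

sarvenpa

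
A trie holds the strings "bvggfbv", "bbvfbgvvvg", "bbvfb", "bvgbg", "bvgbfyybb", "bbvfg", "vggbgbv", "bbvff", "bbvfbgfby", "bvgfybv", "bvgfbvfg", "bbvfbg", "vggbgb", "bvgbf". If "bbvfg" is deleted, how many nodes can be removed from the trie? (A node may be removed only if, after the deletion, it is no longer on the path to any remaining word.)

1

After clearing the end-marker at "bbvfg", prune upward until reaching a node still needed by another word.
The suffix "g" (1 node) is used only by "bbvfg"; the node for "bbvf" still has the child "b", so pruning stops there.
Nodes removed: 1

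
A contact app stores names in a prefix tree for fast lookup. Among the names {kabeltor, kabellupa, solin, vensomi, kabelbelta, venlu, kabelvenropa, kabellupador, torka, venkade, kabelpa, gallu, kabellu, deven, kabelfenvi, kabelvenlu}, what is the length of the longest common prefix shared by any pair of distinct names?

The deepest shared node is where two words last agree before diverging.
e.g. "kabellupa" and "kabellupador" share the prefix "kabellupa" of length 9; no pair shares a longer one.
Longest shared-prefix length: 9

9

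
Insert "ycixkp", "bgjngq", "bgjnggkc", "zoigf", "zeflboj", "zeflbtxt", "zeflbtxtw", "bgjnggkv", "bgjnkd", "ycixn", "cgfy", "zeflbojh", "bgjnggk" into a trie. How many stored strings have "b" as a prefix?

Walk to "b"; the words in its subtree are exactly those with that prefix.
Words under "b": bgjnggk, bgjnggkc, bgjnggkv, bgjngq, bgjnkd
Count: 5

5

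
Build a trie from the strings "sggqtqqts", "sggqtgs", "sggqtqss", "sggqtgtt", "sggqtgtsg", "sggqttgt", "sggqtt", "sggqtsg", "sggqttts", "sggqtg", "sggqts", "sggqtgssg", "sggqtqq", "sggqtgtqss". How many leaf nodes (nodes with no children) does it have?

Leaves are exactly the stored words that no other stored word extends.
Those words: "sggqtgssg", "sggqtgtqss", "sggqtgtsg", "sggqtgtt", "sggqtqqts", "sggqtqss", "sggqtsg", "sggqttgt", "sggqttts"
Leaf count: 9

9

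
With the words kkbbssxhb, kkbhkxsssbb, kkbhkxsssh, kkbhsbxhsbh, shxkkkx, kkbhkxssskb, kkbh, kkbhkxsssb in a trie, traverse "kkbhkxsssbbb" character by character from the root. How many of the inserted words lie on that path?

3

Traverse "kkbhkxsssbbb" character by character; count nodes along the way that are marked as word ends.
Prefixes of the query that are stored words: "kkbh", "kkbhkxsssb", "kkbhkxsssbb"
Count: 3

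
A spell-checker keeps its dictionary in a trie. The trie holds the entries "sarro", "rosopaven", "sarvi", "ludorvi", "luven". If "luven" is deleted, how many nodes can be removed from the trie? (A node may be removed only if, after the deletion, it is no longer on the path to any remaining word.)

3

A node on "luven"'s path can go only if nothing else ends at it or branches off below it.
The suffix "ven" (3 nodes) is used only by "luven"; the node for "lu" still has the child "d", so pruning stops there.
Nodes removed: 3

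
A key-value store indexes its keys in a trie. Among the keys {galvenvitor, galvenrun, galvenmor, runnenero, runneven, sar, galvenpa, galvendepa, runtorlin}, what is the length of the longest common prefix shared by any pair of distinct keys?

6

The deepest shared node is where two words last agree before diverging.
e.g. "galvendepa" and "galvenmor" share the prefix "galven" of length 6; no pair shares a longer one.
Longest shared-prefix length: 6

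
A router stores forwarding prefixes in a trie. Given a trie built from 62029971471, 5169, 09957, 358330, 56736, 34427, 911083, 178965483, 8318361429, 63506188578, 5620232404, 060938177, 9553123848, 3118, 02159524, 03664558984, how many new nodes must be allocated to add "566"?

"56" is already a path in the trie; the remaining "6" must be added.
So 3 − 2 = 1 new nodes.

1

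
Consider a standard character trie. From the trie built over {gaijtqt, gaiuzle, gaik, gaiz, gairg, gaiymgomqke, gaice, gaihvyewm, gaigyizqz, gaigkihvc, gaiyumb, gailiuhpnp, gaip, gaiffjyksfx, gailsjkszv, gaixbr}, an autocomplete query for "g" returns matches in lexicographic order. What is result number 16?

gaiz

Filter for "g…" and sort: "gaice", "gaiffjyksfx", "gaigkihvc", "gaigyizqz", "gaihvyewm", "gaijtqt", "gaik", "gailiuhpnp", "gailsjkszv", "gaip", "gairg", "gaiuzle", "gaixbr", "gaiymgomqke", "gaiyumb", "gaiz"
Position 16: gaiz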